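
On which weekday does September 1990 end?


September 1990 has 30 days
Anchor: Jan 1, 1990. With p = 1990 - 1 = 1989: (p + p//4 - p//100 + p//400) mod 7 = (1989 + 497 - 19 + 4) mod 7 = 2471 mod 7 = 0 -> Monday (Mon=0 ... Sun=6)
Days before September (Jan-Aug): 243; September 1 index = (0 + 243) mod 7 = 5 -> Saturday
Last day offset: 30 - 1 = 29 days
Weekday index = (5 + 29) mod 7 = 6

Sunday, September 30


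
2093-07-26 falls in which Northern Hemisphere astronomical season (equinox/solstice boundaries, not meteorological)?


Date: July 26
Astronomical Summer (approx.; exact equinox/solstice day varies by year): June 21 to September 21
July 26 falls within the Summer window

Summer


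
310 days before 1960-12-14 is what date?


Start: 1960-12-14, subtract 310 days
Back 14 days from December 14 reaches November 30, 1960 -> 296 left
November 1960 has 30 days -> back to October 31, 1960 -> 266 left
October 1960 has 31 days -> back to September 30, 1960 -> 235 left
September 1960 has 30 days -> back to August 31, 1960 -> 205 left
August 1960 has 31 days -> back to July 31, 1960 -> 174 left
July 1960 has 31 days -> back to June 30, 1960 -> 143 left
June 1960 has 30 days -> back to May 31, 1960 -> 113 left
May 1960 has 31 days -> back to April 30, 1960 -> 82 left
April 1960 has 30 days -> back to March 31, 1960 -> 52 left
March 1960 has 31 days -> back to February 29, 1960 -> 21 left
February 1960: 29 - 21 = 8 -> lands on February 8

Result: 1960-02-08


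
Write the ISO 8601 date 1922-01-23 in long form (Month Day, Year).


ISO 1922-01-23 parses as year=1922, month=01, day=23
Month 1 -> January

January 23, 1922


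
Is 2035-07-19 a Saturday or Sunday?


Anchor: Jan 1, 2035. With p = 2035 - 1 = 2034: (p + p//4 - p//100 + p//400) mod 7 = (2034 + 508 - 20 + 5) mod 7 = 2527 mod 7 = 0 -> Monday (Mon=0 ... Sun=6)
Day of year: 200; offset = 199
Weekday index = (0 + 199) mod 7 = 3 -> Thursday
Weekend days: Saturday, Sunday

No


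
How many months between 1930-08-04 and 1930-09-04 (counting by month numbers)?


From August 1930 to September 1930
0 years * 12 = 0 months, plus 1 month = 1

1 month


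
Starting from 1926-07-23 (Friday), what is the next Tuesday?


Current: Friday
Target: Tuesday
Days ahead: 4

Next Tuesday: 1926-07-27


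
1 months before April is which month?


April is month 4
4 - 1 = 3

March


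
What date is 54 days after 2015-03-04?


Start: 2015-03-04, add 54 days
March 2015 has 31 days: 31 - 4 = 27 days to March 31 -> 27 left
April 2015: 27 <= 30 -> lands on April 27

Result: 2015-04-27


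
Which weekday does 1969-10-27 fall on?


Date: October 27, 1969
Anchor: Jan 1, 1969. With p = 1969 - 1 = 1968: (p + p//4 - p//100 + p//400) mod 7 = (1968 + 492 - 19 + 4) mod 7 = 2445 mod 7 = 2 -> Wednesday (Mon=0 ... Sun=6)
Days before October (Jan-Sep): 273; offset = 273 + 27 - 1 = 299
Weekday index = (2 + 299) mod 7 = 0

Day of the week: Monday


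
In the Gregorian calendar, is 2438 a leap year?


Gregorian leap year rule: divisible by 4, but not by 100, unless also by 400.
2438 is not divisible by 4 -> not a leap year

No


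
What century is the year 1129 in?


Century = (year - 1) // 100 + 1
= (1129 - 1) // 100 + 1
= 1128 // 100 + 1
= 11 + 1

12th century


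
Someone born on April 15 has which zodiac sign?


Date: April 15
Conventional tropical zodiac dates: Aries from March 21 onward; Taurus starts April 20
April 15 falls within the Aries range

Aries


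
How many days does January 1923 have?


January 1923

31 days


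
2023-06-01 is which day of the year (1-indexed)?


Date: June 1, 2023
Days in months 1 through 5: 151
Plus 1 days in June

Day of year: 152


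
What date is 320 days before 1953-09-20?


Start: 1953-09-20, subtract 320 days
Back 20 days from September 20 reaches August 31, 1953 -> 300 left
August 1953 has 31 days -> back to July 31, 1953 -> 269 left
July 1953 has 31 days -> back to June 30, 1953 -> 238 left
June 1953 has 30 days -> back to May 31, 1953 -> 208 left
May 1953 has 31 days -> back to April 30, 1953 -> 177 left
April 1953 has 30 days -> back to March 31, 1953 -> 147 left
March 1953 has 31 days -> back to February 28, 1953 -> 116 left
February 1953 has 28 days -> back to January 31, 1953 -> 88 left
January 1953 has 31 days -> back to December 31, 1952 -> 57 left
December 1952 has 31 days -> back to November 30, 1952 -> 26 left
November 1952: 30 - 26 = 4 -> lands on November 4

Result: 1952-11-04


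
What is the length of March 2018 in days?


March 2018

31 days


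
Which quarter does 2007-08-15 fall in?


Month: August (month 8)
Q1: Jan-Mar, Q2: Apr-Jun, Q3: Jul-Sep, Q4: Oct-Dec

Q3


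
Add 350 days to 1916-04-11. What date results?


Start: 1916-04-11, add 350 days
April 1916 has 30 days: 30 - 11 = 19 days to April 30 -> 331 left
May 1916 has 31 days -> 300 left
June 1916 has 30 days -> 270 left
July 1916 has 31 days -> 239 left
August 1916 has 31 days -> 208 left
September 1916 has 30 days -> 178 left
October 1916 has 31 days -> 147 left
November 1916 has 30 days -> 117 left
December 1916 has 31 days -> 86 left
January 1917 has 31 days -> 55 left
February 1917 has 28 days -> 27 left
March 1917: 27 <= 31 -> lands on March 27

Result: 1917-03-27


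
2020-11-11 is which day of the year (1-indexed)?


Date: November 11, 2020
Days in months 1 through 10: 305
Plus 11 days in November

Day of year: 316


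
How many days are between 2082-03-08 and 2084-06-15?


From 2082-03-08 to 2084-06-15
2082-03-08: days before March = 31 + 28 = 59 (2082 is not a leap year); day of year = 59 + 8 = 67
2084-06-15: days before June = 31 + 29 + 31 + 30 + 31 = 152 (2084 is a leap year); day of year = 152 + 15 = 167
Rest of 2082: 365 - 67 = 298
Full years 2083 (365): 365
Total = 298 + 365 + 167 = 830

830 days


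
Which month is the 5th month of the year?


Month 5 of 12

May


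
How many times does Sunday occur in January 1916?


January 1916 has 31 days
Anchor: Jan 1, 1916. With p = 1916 - 1 = 1915: (p + p//4 - p//100 + p//400) mod 7 = (1915 + 478 - 19 + 4) mod 7 = 2378 mod 7 = 5 -> Saturday (Mon=0 ... Sun=6)
January 1 is the anchor itself -> Saturday
First Sunday is January 2
Sundays: 2, 9, 16, 23, 30

5 Sundays


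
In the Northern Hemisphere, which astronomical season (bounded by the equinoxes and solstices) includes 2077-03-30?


Date: March 30
Astronomical Spring (approx.; exact equinox/solstice day varies by year): March 20 to June 20
March 30 falls within the Spring window

Spring


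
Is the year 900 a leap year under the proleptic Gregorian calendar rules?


Gregorian leap year rule: divisible by 4, but not by 100, unless also by 400.
900 is divisible by 100 but not 400 -> not a leap year

No


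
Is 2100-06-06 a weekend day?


Anchor: Jan 1, 2100. With p = 2100 - 1 = 2099: (p + p//4 - p//100 + p//400) mod 7 = (2099 + 524 - 20 + 5) mod 7 = 2608 mod 7 = 4 -> Friday (Mon=0 ... Sun=6)
Day of year: 157; offset = 156
Weekday index = (4 + 156) mod 7 = 6 -> Sunday
Weekend days: Saturday, Sunday

Yes


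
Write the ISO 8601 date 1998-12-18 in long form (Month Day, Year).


ISO 1998-12-18 parses as year=1998, month=12, day=18
Month 12 -> December

December 18, 1998


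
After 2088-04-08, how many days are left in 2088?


Day of year: 99 of 366
Remaining = 366 - 99

267 days


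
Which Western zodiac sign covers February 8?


Date: February 8
Conventional tropical zodiac dates: Aquarius from January 20 onward; Pisces starts February 19
February 8 falls within the Aquarius range

Aquarius


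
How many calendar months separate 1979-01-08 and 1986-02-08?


From January 1979 to February 1986
7 years * 12 = 84 months, plus 1 month = 85

85 months


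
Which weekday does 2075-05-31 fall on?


Date: May 31, 2075
Anchor: Jan 1, 2075. With p = 2075 - 1 = 2074: (p + p//4 - p//100 + p//400) mod 7 = (2074 + 518 - 20 + 5) mod 7 = 2577 mod 7 = 1 -> Tuesday (Mon=0 ... Sun=6)
Days before May (Jan-Apr): 120; offset = 120 + 31 - 1 = 150
Weekday index = (1 + 150) mod 7 = 4

Day of the week: Friday


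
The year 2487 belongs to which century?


Century = (year - 1) // 100 + 1
= (2487 - 1) // 100 + 1
= 2486 // 100 + 1
= 24 + 1

25th century


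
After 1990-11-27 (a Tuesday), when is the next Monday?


Current: Tuesday
Target: Monday
Days ahead: 6

Next Monday: 1990-12-03


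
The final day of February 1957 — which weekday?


February 1957 has 28 days
Anchor: Jan 1, 1957. With p = 1957 - 1 = 1956: (p + p//4 - p//100 + p//400) mod 7 = (1956 + 489 - 19 + 4) mod 7 = 2430 mod 7 = 1 -> Tuesday (Mon=0 ... Sun=6)
Days before February (Jan): 31; February 1 index = (1 + 31) mod 7 = 4 -> Friday
Last day offset: 28 - 1 = 27 days
Weekday index = (4 + 27) mod 7 = 3

Thursday, February 28


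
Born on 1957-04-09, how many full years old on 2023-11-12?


Birth: 1957-04-09
Reference: 2023-11-12
Year difference: 2023 - 1957 = 66

66 years old


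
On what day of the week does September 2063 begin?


Target: September 1, 2063
Anchor: Jan 1, 2063. With p = 2063 - 1 = 2062: (p + p//4 - p//100 + p//400) mod 7 = (2062 + 515 - 20 + 5) mod 7 = 2562 mod 7 = 0 -> Monday (Mon=0 ... Sun=6)
Days before September (Jan-Aug): 243 days
Weekday index = (0 + 243) mod 7 = 5

Saturday


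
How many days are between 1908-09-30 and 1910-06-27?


From 1908-09-30 to 1910-06-27
1908-09-30: days before September = 31 + 29 + 31 + 30 + 31 + 30 + 31 + 31 = 244 (1908 is a leap year); day of year = 244 + 30 = 274
1910-06-27: days before June = 31 + 28 + 31 + 30 + 31 = 151 (1910 is not a leap year); day of year = 151 + 27 = 178
Rest of 1908: 366 - 274 = 92
Full years 1909 (365): 365
Total = 92 + 365 + 178 = 635

635 days


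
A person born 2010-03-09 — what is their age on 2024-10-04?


Birth: 2010-03-09
Reference: 2024-10-04
Year difference: 2024 - 2010 = 14

14 years old


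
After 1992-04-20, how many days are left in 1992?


Day of year: 111 of 366
Remaining = 366 - 111

255 days


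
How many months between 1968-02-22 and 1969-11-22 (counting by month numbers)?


From February 1968 to November 1969
1 year * 12 = 12 months, plus 9 months = 21

21 months


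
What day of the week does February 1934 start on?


Target: February 1, 1934
Anchor: Jan 1, 1934. With p = 1934 - 1 = 1933: (p + p//4 - p//100 + p//400) mod 7 = (1933 + 483 - 19 + 4) mod 7 = 2401 mod 7 = 0 -> Monday (Mon=0 ... Sun=6)
Days before February (Jan): 31 days
Weekday index = (0 + 31) mod 7 = 3

Thursday


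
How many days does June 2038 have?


June 2038

30 days


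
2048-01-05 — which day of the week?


Date: January 5, 2048
Anchor: Jan 1, 2048. With p = 2048 - 1 = 2047: (p + p//4 - p//100 + p//400) mod 7 = (2047 + 511 - 20 + 5) mod 7 = 2543 mod 7 = 2 -> Wednesday (Mon=0 ... Sun=6)
Days into year = 5 - 1 = 4
Weekday index = (2 + 4) mod 7 = 6

Day of the week: Sunday


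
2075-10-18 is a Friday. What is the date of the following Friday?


Current: Friday
Target: Friday
Days ahead: 7

Next Friday: 2075-10-25


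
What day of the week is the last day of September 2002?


September 2002 has 30 days
Anchor: Jan 1, 2002. With p = 2002 - 1 = 2001: (p + p//4 - p//100 + p//400) mod 7 = (2001 + 500 - 20 + 5) mod 7 = 2486 mod 7 = 1 -> Tuesday (Mon=0 ... Sun=6)
Days before September (Jan-Aug): 243; September 1 index = (1 + 243) mod 7 = 6 -> Sunday
Last day offset: 30 - 1 = 29 days
Weekday index = (6 + 29) mod 7 = 0

Monday, September 30


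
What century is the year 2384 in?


Century = (year - 1) // 100 + 1
= (2384 - 1) // 100 + 1
= 2383 // 100 + 1
= 23 + 1

24th century


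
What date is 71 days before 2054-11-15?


Start: 2054-11-15, subtract 71 days
Back 15 days from November 15 reaches October 31, 2054 -> 56 left
October 2054 has 31 days -> back to September 30, 2054 -> 25 left
September 2054: 30 - 25 = 5 -> lands on September 5

Result: 2054-09-05


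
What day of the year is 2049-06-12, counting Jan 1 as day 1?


Date: June 12, 2049
Days in months 1 through 5: 151
Plus 12 days in June

Day of year: 163


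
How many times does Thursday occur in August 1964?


August 1964 has 31 days
Anchor: Jan 1, 1964. With p = 1964 - 1 = 1963: (p + p//4 - p//100 + p//400) mod 7 = (1963 + 490 - 19 + 4) mod 7 = 2438 mod 7 = 2 -> Wednesday (Mon=0 ... Sun=6)
Days before August (Jan-Jul): 213; August 1 index = (2 + 213) mod 7 = 5 -> Saturday
First Thursday is August 6
Thursdays: 6, 13, 20, 27

4 Thursdays


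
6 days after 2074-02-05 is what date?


Start: 2074-02-05, add 6 days
February 2074 has 28 days; 5 + 6 = 11 stays within February

Result: 2074-02-11


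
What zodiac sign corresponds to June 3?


Date: June 3
Conventional tropical zodiac dates: Gemini from May 21 onward; Cancer starts June 21
June 3 falls within the Gemini range

Gemini


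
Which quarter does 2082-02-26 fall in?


Month: February (month 2)
Q1: Jan-Mar, Q2: Apr-Jun, Q3: Jul-Sep, Q4: Oct-Dec

Q1


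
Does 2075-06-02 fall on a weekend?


Anchor: Jan 1, 2075. With p = 2075 - 1 = 2074: (p + p//4 - p//100 + p//400) mod 7 = (2074 + 518 - 20 + 5) mod 7 = 2577 mod 7 = 1 -> Tuesday (Mon=0 ... Sun=6)
Day of year: 153; offset = 152
Weekday index = (1 + 152) mod 7 = 6 -> Sunday
Weekend days: Saturday, Sunday

Yes


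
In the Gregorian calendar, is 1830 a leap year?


Gregorian leap year rule: divisible by 4, but not by 100, unless also by 400.
1830 is not divisible by 4 -> not a leap year

No


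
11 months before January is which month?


January is month 1
1 - 11 = -10; wrap: -10 + 12 = 2

February


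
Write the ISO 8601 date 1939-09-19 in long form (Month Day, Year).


ISO 1939-09-19 parses as year=1939, month=09, day=19
Month 9 -> September

September 19, 1939


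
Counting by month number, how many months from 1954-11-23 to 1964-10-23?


From November 1954 to October 1964
10 years * 12 = 120 months, minus 1 month = 119

119 months


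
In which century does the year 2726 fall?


Century = (year - 1) // 100 + 1
= (2726 - 1) // 100 + 1
= 2725 // 100 + 1
= 27 + 1

28th century


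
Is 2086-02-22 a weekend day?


Anchor: Jan 1, 2086. With p = 2086 - 1 = 2085: (p + p//4 - p//100 + p//400) mod 7 = (2085 + 521 - 20 + 5) mod 7 = 2591 mod 7 = 1 -> Tuesday (Mon=0 ... Sun=6)
Day of year: 53; offset = 52
Weekday index = (1 + 52) mod 7 = 4 -> Friday
Weekend days: Saturday, Sunday

No


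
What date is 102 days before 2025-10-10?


Start: 2025-10-10, subtract 102 days
Back 10 days from October 10 reaches September 30, 2025 -> 92 left
September 2025 has 30 days -> back to August 31, 2025 -> 62 left
August 2025 has 31 days -> back to July 31, 2025 -> 31 left
July 2025 has 31 days -> back to June 30, 2025 -> 0 left
June 2025: 30 - 0 = 30 -> lands on June 30

Result: 2025-06-30


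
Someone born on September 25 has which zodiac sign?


Date: September 25
Conventional tropical zodiac dates: Libra from September 23 onward; Scorpio starts October 23
September 25 falls within the Libra range

Libra


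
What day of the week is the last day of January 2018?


January 2018 has 31 days
Anchor: Jan 1, 2018. With p = 2018 - 1 = 2017: (p + p//4 - p//100 + p//400) mod 7 = (2017 + 504 - 20 + 5) mod 7 = 2506 mod 7 = 0 -> Monday (Mon=0 ... Sun=6)
January 1 is the anchor itself -> Monday
Last day offset: 31 - 1 = 30 days
Weekday index = (0 + 30) mod 7 = 2

Wednesday, January 31


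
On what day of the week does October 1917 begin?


Target: October 1, 1917
Anchor: Jan 1, 1917. With p = 1917 - 1 = 1916: (p + p//4 - p//100 + p//400) mod 7 = (1916 + 479 - 19 + 4) mod 7 = 2380 mod 7 = 0 -> Monday (Mon=0 ... Sun=6)
Days before October (Jan-Sep): 273 days
Weekday index = (0 + 273) mod 7 = 0

Monday


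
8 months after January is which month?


January is month 1
1 + 8 = 9

September


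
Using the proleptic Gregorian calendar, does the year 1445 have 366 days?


Gregorian leap year rule: divisible by 4, but not by 100, unless also by 400.
1445 is not divisible by 4 -> not a leap year

No


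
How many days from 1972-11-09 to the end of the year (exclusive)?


Day of year: 314 of 366
Remaining = 366 - 314

52 days


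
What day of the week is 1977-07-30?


Date: July 30, 1977
Anchor: Jan 1, 1977. With p = 1977 - 1 = 1976: (p + p//4 - p//100 + p//400) mod 7 = (1976 + 494 - 19 + 4) mod 7 = 2455 mod 7 = 5 -> Saturday (Mon=0 ... Sun=6)
Days before July (Jan-Jun): 181; offset = 181 + 30 - 1 = 210
Weekday index = (5 + 210) mod 7 = 5

Day of the week: Saturday


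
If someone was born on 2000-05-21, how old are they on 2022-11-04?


Birth: 2000-05-21
Reference: 2022-11-04
Year difference: 2022 - 2000 = 22

22 years old


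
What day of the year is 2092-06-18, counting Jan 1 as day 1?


Date: June 18, 2092
Days in months 1 through 5: 152
Plus 18 days in June

Day of year: 170


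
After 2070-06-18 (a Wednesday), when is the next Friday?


Current: Wednesday
Target: Friday
Days ahead: 2

Next Friday: 2070-06-20


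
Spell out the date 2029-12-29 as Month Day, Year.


ISO 2029-12-29 parses as year=2029, month=12, day=29
Month 12 -> December

December 29, 2029


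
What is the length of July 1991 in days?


July 1991

31 days


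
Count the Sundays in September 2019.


September 2019 has 30 days
Anchor: Jan 1, 2019. With p = 2019 - 1 = 2018: (p + p//4 - p//100 + p//400) mod 7 = (2018 + 504 - 20 + 5) mod 7 = 2507 mod 7 = 1 -> Tuesday (Mon=0 ... Sun=6)
Days before September (Jan-Aug): 243; September 1 index = (1 + 243) mod 7 = 6 -> Sunday
First Sunday is September 1
Sundays: 1, 8, 15, 22, 29

5 Sundays


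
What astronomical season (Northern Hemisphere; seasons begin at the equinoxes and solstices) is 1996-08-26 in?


Date: August 26
Astronomical Summer (approx.; exact equinox/solstice day varies by year): June 21 to September 21
August 26 falls within the Summer window

Summer


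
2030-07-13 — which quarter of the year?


Month: July (month 7)
Q1: Jan-Mar, Q2: Apr-Jun, Q3: Jul-Sep, Q4: Oct-Dec

Q3


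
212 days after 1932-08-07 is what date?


Start: 1932-08-07, add 212 days
August 1932 has 31 days: 31 - 7 = 24 days to August 31 -> 188 left
September 1932 has 30 days -> 158 left
October 1932 has 31 days -> 127 left
November 1932 has 30 days -> 97 left
December 1932 has 31 days -> 66 left
January 1933 has 31 days -> 35 left
February 1933 has 28 days -> 7 left
March 1933: 7 <= 31 -> lands on March 7

Result: 1933-03-07


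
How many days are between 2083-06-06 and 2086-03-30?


From 2083-06-06 to 2086-03-30
2083-06-06: days before June = 31 + 28 + 31 + 30 + 31 = 151 (2083 is not a leap year); day of year = 151 + 6 = 157
2086-03-30: days before March = 31 + 28 = 59 (2086 is not a leap year); day of year = 59 + 30 = 89
Rest of 2083: 365 - 157 = 208
Full years 2084 (366), 2085 (365): 731
Total = 208 + 731 + 89 = 1028

1028 days


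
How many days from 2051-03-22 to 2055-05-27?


From 2051-03-22 to 2055-05-27
2051-03-22: days before March = 31 + 28 = 59 (2051 is not a leap year); day of year = 59 + 22 = 81
2055-05-27: days before May = 31 + 28 + 31 + 30 = 120 (2055 is not a leap year); day of year = 120 + 27 = 147
Rest of 2051: 365 - 81 = 284
Full years 2052 (366), 2053 (365), 2054 (365): 1096
Total = 284 + 1096 + 147 = 1527

1527 days


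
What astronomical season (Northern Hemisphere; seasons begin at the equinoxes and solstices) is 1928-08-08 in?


Date: August 8
Astronomical Summer (approx.; exact equinox/solstice day varies by year): June 21 to September 21
August 8 falls within the Summer window

Summer


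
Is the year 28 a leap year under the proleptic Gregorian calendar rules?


Gregorian leap year rule: divisible by 4, but not by 100, unless also by 400.
28 is divisible by 4 but not 100 -> leap year

Yes


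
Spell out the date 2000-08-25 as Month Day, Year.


ISO 2000-08-25 parses as year=2000, month=08, day=25
Month 8 -> August

August 25, 2000


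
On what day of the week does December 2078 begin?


Target: December 1, 2078
Anchor: Jan 1, 2078. With p = 2078 - 1 = 2077: (p + p//4 - p//100 + p//400) mod 7 = (2077 + 519 - 20 + 5) mod 7 = 2581 mod 7 = 5 -> Saturday (Mon=0 ... Sun=6)
Days before December (Jan-Nov): 334 days
Weekday index = (5 + 334) mod 7 = 3

Thursday


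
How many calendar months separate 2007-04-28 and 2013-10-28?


From April 2007 to October 2013
6 years * 12 = 72 months, plus 6 months = 78

78 months


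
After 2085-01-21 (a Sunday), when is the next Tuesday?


Current: Sunday
Target: Tuesday
Days ahead: 2

Next Tuesday: 2085-01-23


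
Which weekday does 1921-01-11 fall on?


Date: January 11, 1921
Anchor: Jan 1, 1921. With p = 1921 - 1 = 1920: (p + p//4 - p//100 + p//400) mod 7 = (1920 + 480 - 19 + 4) mod 7 = 2385 mod 7 = 5 -> Saturday (Mon=0 ... Sun=6)
Days into year = 11 - 1 = 10
Weekday index = (5 + 10) mod 7 = 1

Day of the week: Tuesday


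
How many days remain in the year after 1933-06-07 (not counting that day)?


Day of year: 158 of 365
Remaining = 365 - 158

207 days


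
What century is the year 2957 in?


Century = (year - 1) // 100 + 1
= (2957 - 1) // 100 + 1
= 2956 // 100 + 1
= 29 + 1

30th century


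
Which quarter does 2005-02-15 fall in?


Month: February (month 2)
Q1: Jan-Mar, Q2: Apr-Jun, Q3: Jul-Sep, Q4: Oct-Dec

Q1


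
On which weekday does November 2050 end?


November 2050 has 30 days
Anchor: Jan 1, 2050. With p = 2050 - 1 = 2049: (p + p//4 - p//100 + p//400) mod 7 = (2049 + 512 - 20 + 5) mod 7 = 2546 mod 7 = 5 -> Saturday (Mon=0 ... Sun=6)
Days before November (Jan-Oct): 304; November 1 index = (5 + 304) mod 7 = 1 -> Tuesday
Last day offset: 30 - 1 = 29 days
Weekday index = (1 + 29) mod 7 = 2

Wednesday, November 30


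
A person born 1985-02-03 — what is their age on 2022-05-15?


Birth: 1985-02-03
Reference: 2022-05-15
Year difference: 2022 - 1985 = 37

37 years old


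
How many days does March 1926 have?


March 1926

31 days


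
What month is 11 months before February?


February is month 2
2 - 11 = -9; wrap: -9 + 12 = 3

March


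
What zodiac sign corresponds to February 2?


Date: February 2
Conventional tropical zodiac dates: Aquarius from January 20 onward; Pisces starts February 19
February 2 falls within the Aquarius range

Aquarius


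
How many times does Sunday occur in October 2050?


October 2050 has 31 days
Anchor: Jan 1, 2050. With p = 2050 - 1 = 2049: (p + p//4 - p//100 + p//400) mod 7 = (2049 + 512 - 20 + 5) mod 7 = 2546 mod 7 = 5 -> Saturday (Mon=0 ... Sun=6)
Days before October (Jan-Sep): 273; October 1 index = (5 + 273) mod 7 = 5 -> Saturday
First Sunday is October 2
Sundays: 2, 9, 16, 23, 30

5 Sundays


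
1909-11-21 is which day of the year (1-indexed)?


Date: November 21, 1909
Days in months 1 through 10: 304
Plus 21 days in November

Day of year: 325


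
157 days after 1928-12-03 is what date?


Start: 1928-12-03, add 157 days
December 1928 has 31 days: 31 - 3 = 28 days to December 31 -> 129 left
January 1929 has 31 days -> 98 left
February 1929 has 28 days -> 70 left
March 1929 has 31 days -> 39 left
April 1929 has 30 days -> 9 left
May 1929: 9 <= 31 -> lands on May 9

Result: 1929-05-09


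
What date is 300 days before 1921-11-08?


Start: 1921-11-08, subtract 300 days
Back 8 days from November 8 reaches October 31, 1921 -> 292 left
October 1921 has 31 days -> back to September 30, 1921 -> 261 left
September 1921 has 30 days -> back to August 31, 1921 -> 231 left
August 1921 has 31 days -> back to July 31, 1921 -> 200 left
July 1921 has 31 days -> back to June 30, 1921 -> 169 left
June 1921 has 30 days -> back to May 31, 1921 -> 139 left
May 1921 has 31 days -> back to April 30, 1921 -> 108 left
April 1921 has 30 days -> back to March 31, 1921 -> 78 left
March 1921 has 31 days -> back to February 28, 1921 -> 47 left
February 1921 has 28 days -> back to January 31, 1921 -> 19 left
January 1921: 31 - 19 = 12 -> lands on January 12

Result: 1921-01-12


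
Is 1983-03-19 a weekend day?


Anchor: Jan 1, 1983. With p = 1983 - 1 = 1982: (p + p//4 - p//100 + p//400) mod 7 = (1982 + 495 - 19 + 4) mod 7 = 2462 mod 7 = 5 -> Saturday (Mon=0 ... Sun=6)
Day of year: 78; offset = 77
Weekday index = (5 + 77) mod 7 = 5 -> Saturday
Weekend days: Saturday, Sunday

Yes


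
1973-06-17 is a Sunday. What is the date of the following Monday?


Current: Sunday
Target: Monday
Days ahead: 1

Next Monday: 1973-06-18


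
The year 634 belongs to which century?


Century = (year - 1) // 100 + 1
= (634 - 1) // 100 + 1
= 633 // 100 + 1
= 6 + 1

7th century


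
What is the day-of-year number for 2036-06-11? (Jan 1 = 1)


Date: June 11, 2036
Days in months 1 through 5: 152
Plus 11 days in June

Day of year: 163


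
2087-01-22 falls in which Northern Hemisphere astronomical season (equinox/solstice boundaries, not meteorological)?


Date: January 22
Astronomical Winter (approx.; exact equinox/solstice day varies by year): December 21 to March 19
January 22 falls within the Winter window

Winter


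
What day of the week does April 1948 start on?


Target: April 1, 1948
Anchor: Jan 1, 1948. With p = 1948 - 1 = 1947: (p + p//4 - p//100 + p//400) mod 7 = (1947 + 486 - 19 + 4) mod 7 = 2418 mod 7 = 3 -> Thursday (Mon=0 ... Sun=6)
Days before April (Jan-Mar): 91 days
Weekday index = (3 + 91) mod 7 = 3

Thursday


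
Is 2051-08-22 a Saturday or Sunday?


Anchor: Jan 1, 2051. With p = 2051 - 1 = 2050: (p + p//4 - p//100 + p//400) mod 7 = (2050 + 512 - 20 + 5) mod 7 = 2547 mod 7 = 6 -> Sunday (Mon=0 ... Sun=6)
Day of year: 234; offset = 233
Weekday index = (6 + 233) mod 7 = 1 -> Tuesday
Weekend days: Saturday, Sunday

No


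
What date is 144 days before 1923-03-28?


Start: 1923-03-28, subtract 144 days
Back 28 days from March 28 reaches February 28, 1923 -> 116 left
February 1923 has 28 days -> back to January 31, 1923 -> 88 left
January 1923 has 31 days -> back to December 31, 1922 -> 57 left
December 1922 has 31 days -> back to November 30, 1922 -> 26 left
November 1922: 30 - 26 = 4 -> lands on November 4

Result: 1922-11-04


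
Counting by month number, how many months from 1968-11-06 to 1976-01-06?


From November 1968 to January 1976
8 years * 12 = 96 months, minus 10 months = 86

86 months


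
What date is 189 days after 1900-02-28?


Start: 1900-02-28, add 189 days
February 28 is the last day of February 1900 -> 189 left
March 1900 has 31 days -> 158 left
April 1900 has 30 days -> 128 left
May 1900 has 31 days -> 97 left
June 1900 has 30 days -> 67 left
July 1900 has 31 days -> 36 left
August 1900 has 31 days -> 5 left
September 1900: 5 <= 30 -> lands on September 5

Result: 1900-09-05


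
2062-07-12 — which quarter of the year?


Month: July (month 7)
Q1: Jan-Mar, Q2: Apr-Jun, Q3: Jul-Sep, Q4: Oct-Dec

Q3


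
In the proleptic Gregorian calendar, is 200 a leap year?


Gregorian leap year rule: divisible by 4, but not by 100, unless also by 400.
200 is divisible by 100 but not 400 -> not a leap year

No


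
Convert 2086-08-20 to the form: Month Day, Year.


ISO 2086-08-20 parses as year=2086, month=08, day=20
Month 8 -> August

August 20, 2086


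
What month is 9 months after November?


November is month 11
11 + 9 = 20; wrap: 20 - 12 = 8

August


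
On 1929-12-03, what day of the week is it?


Date: December 3, 1929
Anchor: Jan 1, 1929. With p = 1929 - 1 = 1928: (p + p//4 - p//100 + p//400) mod 7 = (1928 + 482 - 19 + 4) mod 7 = 2395 mod 7 = 1 -> Tuesday (Mon=0 ... Sun=6)
Days before December (Jan-Nov): 334; offset = 334 + 3 - 1 = 336
Weekday index = (1 + 336) mod 7 = 1

Day of the week: Tuesday


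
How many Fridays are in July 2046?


July 2046 has 31 days
Anchor: Jan 1, 2046. With p = 2046 - 1 = 2045: (p + p//4 - p//100 + p//400) mod 7 = (2045 + 511 - 20 + 5) mod 7 = 2541 mod 7 = 0 -> Monday (Mon=0 ... Sun=6)
Days before July (Jan-Jun): 181; July 1 index = (0 + 181) mod 7 = 6 -> Sunday
First Friday is July 6
Fridays: 6, 13, 20, 27

4 Fridays


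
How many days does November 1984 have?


November 1984

30 days


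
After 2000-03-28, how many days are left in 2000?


Day of year: 88 of 366
Remaining = 366 - 88

278 days


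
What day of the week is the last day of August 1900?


August 1900 has 31 days
Anchor: Jan 1, 1900. With p = 1900 - 1 = 1899: (p + p//4 - p//100 + p//400) mod 7 = (1899 + 474 - 18 + 4) mod 7 = 2359 mod 7 = 0 -> Monday (Mon=0 ... Sun=6)
Days before August (Jan-Jul): 212; August 1 index = (0 + 212) mod 7 = 2 -> Wednesday
Last day offset: 31 - 1 = 30 days
Weekday index = (2 + 30) mod 7 = 4

Friday, August 31


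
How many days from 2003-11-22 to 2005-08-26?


From 2003-11-22 to 2005-08-26
2003-11-22: days before November = 31 + 28 + 31 + 30 + 31 + 30 + 31 + 31 + 30 + 31 = 304 (2003 is not a leap year); day of year = 304 + 22 = 326
2005-08-26: days before August = 31 + 28 + 31 + 30 + 31 + 30 + 31 = 212 (2005 is not a leap year); day of year = 212 + 26 = 238
Rest of 2003: 365 - 326 = 39
Full years 2004 (366): 366
Total = 39 + 366 + 238 = 643

643 days


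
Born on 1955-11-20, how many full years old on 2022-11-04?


Birth: 1955-11-20
Reference: 2022-11-04
Year difference: 2022 - 1955 = 67
Birthday not yet reached in 2022, subtract 1

66 years old


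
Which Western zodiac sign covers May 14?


Date: May 14
Conventional tropical zodiac dates: Taurus from April 20 onward; Gemini starts May 21
May 14 falls within the Taurus range

Taurus


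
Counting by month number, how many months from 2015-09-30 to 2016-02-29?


From September 2015 to February 2016
1 year * 12 = 12 months, minus 7 months = 5

5 months


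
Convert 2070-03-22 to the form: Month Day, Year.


ISO 2070-03-22 parses as year=2070, month=03, day=22
Month 3 -> March

March 22, 2070


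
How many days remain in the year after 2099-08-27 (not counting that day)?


Day of year: 239 of 365
Remaining = 365 - 239

126 days


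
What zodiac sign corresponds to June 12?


Date: June 12
Conventional tropical zodiac dates: Gemini from May 21 onward; Cancer starts June 21
June 12 falls within the Gemini range

Gemini


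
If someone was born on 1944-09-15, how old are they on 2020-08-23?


Birth: 1944-09-15
Reference: 2020-08-23
Year difference: 2020 - 1944 = 76
Birthday not yet reached in 2020, subtract 1

75 years old


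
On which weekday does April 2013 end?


April 2013 has 30 days
Anchor: Jan 1, 2013. With p = 2013 - 1 = 2012: (p + p//4 - p//100 + p//400) mod 7 = (2012 + 503 - 20 + 5) mod 7 = 2500 mod 7 = 1 -> Tuesday (Mon=0 ... Sun=6)
Days before April (Jan-Mar): 90; April 1 index = (1 + 90) mod 7 = 0 -> Monday
Last day offset: 30 - 1 = 29 days
Weekday index = (0 + 29) mod 7 = 1

Tuesday, April 30


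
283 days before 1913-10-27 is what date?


Start: 1913-10-27, subtract 283 days
Back 27 days from October 27 reaches September 30, 1913 -> 256 left
September 1913 has 30 days -> back to August 31, 1913 -> 226 left
August 1913 has 31 days -> back to July 31, 1913 -> 195 left
July 1913 has 31 days -> back to June 30, 1913 -> 164 left
June 1913 has 30 days -> back to May 31, 1913 -> 134 left
May 1913 has 31 days -> back to April 30, 1913 -> 103 left
April 1913 has 30 days -> back to March 31, 1913 -> 73 left
March 1913 has 31 days -> back to February 28, 1913 -> 42 left
February 1913 has 28 days -> back to January 31, 1913 -> 14 left
January 1913: 31 - 14 = 17 -> lands on January 17

Result: 1913-01-17


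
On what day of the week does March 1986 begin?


Target: March 1, 1986
Anchor: Jan 1, 1986. With p = 1986 - 1 = 1985: (p + p//4 - p//100 + p//400) mod 7 = (1985 + 496 - 19 + 4) mod 7 = 2466 mod 7 = 2 -> Wednesday (Mon=0 ... Sun=6)
Days before March (Jan-Feb): 59 days
Weekday index = (2 + 59) mod 7 = 5

Saturday


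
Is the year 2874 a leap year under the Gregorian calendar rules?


Gregorian leap year rule: divisible by 4, but not by 100, unless also by 400.
2874 is not divisible by 4 -> not a leap year

No


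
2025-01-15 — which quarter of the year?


Month: January (month 1)
Q1: Jan-Mar, Q2: Apr-Jun, Q3: Jul-Sep, Q4: Oct-Dec

Q1


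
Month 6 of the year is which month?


Month 6 of 12

June


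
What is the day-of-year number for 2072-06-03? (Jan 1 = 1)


Date: June 3, 2072
Days in months 1 through 5: 152
Plus 3 days in June

Day of year: 155


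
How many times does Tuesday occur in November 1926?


November 1926 has 30 days
Anchor: Jan 1, 1926. With p = 1926 - 1 = 1925: (p + p//4 - p//100 + p//400) mod 7 = (1925 + 481 - 19 + 4) mod 7 = 2391 mod 7 = 4 -> Friday (Mon=0 ... Sun=6)
Days before November (Jan-Oct): 304; November 1 index = (4 + 304) mod 7 = 0 -> Monday
First Tuesday is November 2
Tuesdays: 2, 9, 16, 23, 30

5 Tuesdays


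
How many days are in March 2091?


March 2091

31 days


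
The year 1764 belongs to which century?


Century = (year - 1) // 100 + 1
= (1764 - 1) // 100 + 1
= 1763 // 100 + 1
= 17 + 1

18th century


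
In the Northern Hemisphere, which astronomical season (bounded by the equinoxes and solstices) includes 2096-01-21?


Date: January 21
Astronomical Winter (approx.; exact equinox/solstice day varies by year): December 21 to March 19
January 21 falls within the Winter window

Winter


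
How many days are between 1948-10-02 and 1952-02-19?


From 1948-10-02 to 1952-02-19
1948-10-02: days before October = 31 + 29 + 31 + 30 + 31 + 30 + 31 + 31 + 30 = 274 (1948 is a leap year); day of year = 274 + 2 = 276
1952-02-19: days before February = 31; day of year = 31 + 19 = 50
Rest of 1948: 366 - 276 = 90
Full years 1949 (365), 1950 (365), 1951 (365): 1095
Total = 90 + 1095 + 50 = 1235

1235 days


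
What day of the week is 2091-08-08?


Date: August 8, 2091
Anchor: Jan 1, 2091. With p = 2091 - 1 = 2090: (p + p//4 - p//100 + p//400) mod 7 = (2090 + 522 - 20 + 5) mod 7 = 2597 mod 7 = 0 -> Monday (Mon=0 ... Sun=6)
Days before August (Jan-Jul): 212; offset = 212 + 8 - 1 = 219
Weekday index = (0 + 219) mod 7 = 2

Day of the week: Wednesday


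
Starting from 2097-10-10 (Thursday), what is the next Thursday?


Current: Thursday
Target: Thursday
Days ahead: 7

Next Thursday: 2097-10-17


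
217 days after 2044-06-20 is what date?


Start: 2044-06-20, add 217 days
June 2044 has 30 days: 30 - 20 = 10 days to June 30 -> 207 left
July 2044 has 31 days -> 176 left
August 2044 has 31 days -> 145 left
September 2044 has 30 days -> 115 left
October 2044 has 31 days -> 84 left
November 2044 has 30 days -> 54 left
December 2044 has 31 days -> 23 left
January 2045: 23 <= 31 -> lands on January 23

Result: 2045-01-23


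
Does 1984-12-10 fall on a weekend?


Anchor: Jan 1, 1984. With p = 1984 - 1 = 1983: (p + p//4 - p//100 + p//400) mod 7 = (1983 + 495 - 19 + 4) mod 7 = 2463 mod 7 = 6 -> Sunday (Mon=0 ... Sun=6)
Day of year: 345; offset = 344
Weekday index = (6 + 344) mod 7 = 0 -> Monday
Weekend days: Saturday, Sunday

No


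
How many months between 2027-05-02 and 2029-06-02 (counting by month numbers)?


From May 2027 to June 2029
2 years * 12 = 24 months, plus 1 month = 25

25 months


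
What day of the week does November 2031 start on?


Target: November 1, 2031
Anchor: Jan 1, 2031. With p = 2031 - 1 = 2030: (p + p//4 - p//100 + p//400) mod 7 = (2030 + 507 - 20 + 5) mod 7 = 2522 mod 7 = 2 -> Wednesday (Mon=0 ... Sun=6)
Days before November (Jan-Oct): 304 days
Weekday index = (2 + 304) mod 7 = 5

Saturday


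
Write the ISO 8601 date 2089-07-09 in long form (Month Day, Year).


ISO 2089-07-09 parses as year=2089, month=07, day=09
Month 7 -> July

July 9, 2089


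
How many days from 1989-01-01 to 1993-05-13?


From 1989-01-01 to 1993-05-13
1989-01-01: day of year = 1
1993-05-13: days before May = 31 + 28 + 31 + 30 = 120 (1993 is not a leap year); day of year = 120 + 13 = 133
Rest of 1989: 365 - 1 = 364
Full years 1990 (365), 1991 (365), 1992 (366): 1096
Total = 364 + 1096 + 133 = 1593

1593 days


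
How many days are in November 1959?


November 1959

30 days


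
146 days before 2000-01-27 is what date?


Start: 2000-01-27, subtract 146 days
Back 27 days from January 27 reaches December 31, 1999 -> 119 left
December 1999 has 31 days -> back to November 30, 1999 -> 88 left
November 1999 has 30 days -> back to October 31, 1999 -> 58 left
October 1999 has 31 days -> back to September 30, 1999 -> 27 left
September 1999: 30 - 27 = 3 -> lands on September 3

Result: 1999-09-03


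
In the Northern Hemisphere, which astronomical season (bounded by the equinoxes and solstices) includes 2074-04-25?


Date: April 25
Astronomical Spring (approx.; exact equinox/solstice day varies by year): March 20 to June 20
April 25 falls within the Spring window

Spring


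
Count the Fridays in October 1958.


October 1958 has 31 days
Anchor: Jan 1, 1958. With p = 1958 - 1 = 1957: (p + p//4 - p//100 + p//400) mod 7 = (1957 + 489 - 19 + 4) mod 7 = 2431 mod 7 = 2 -> Wednesday (Mon=0 ... Sun=6)
Days before October (Jan-Sep): 273; October 1 index = (2 + 273) mod 7 = 2 -> Wednesday
First Friday is October 3
Fridays: 3, 10, 17, 24, 31

5 Fridays


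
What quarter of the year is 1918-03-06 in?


Month: March (month 3)
Q1: Jan-Mar, Q2: Apr-Jun, Q3: Jul-Sep, Q4: Oct-Dec

Q1


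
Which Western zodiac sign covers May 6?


Date: May 6
Conventional tropical zodiac dates: Taurus from April 20 onward; Gemini starts May 21
May 6 falls within the Taurus range

Taurus


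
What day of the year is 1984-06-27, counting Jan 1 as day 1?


Date: June 27, 1984
Days in months 1 through 5: 152
Plus 27 days in June

Day of year: 179


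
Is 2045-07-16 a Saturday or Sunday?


Anchor: Jan 1, 2045. With p = 2045 - 1 = 2044: (p + p//4 - p//100 + p//400) mod 7 = (2044 + 511 - 20 + 5) mod 7 = 2540 mod 7 = 6 -> Sunday (Mon=0 ... Sun=6)
Day of year: 197; offset = 196
Weekday index = (6 + 196) mod 7 = 6 -> Sunday
Weekend days: Saturday, Sunday

Yes


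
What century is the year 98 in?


Century = (year - 1) // 100 + 1
= (98 - 1) // 100 + 1
= 97 // 100 + 1
= 0 + 1

1st century


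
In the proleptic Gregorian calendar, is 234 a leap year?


Gregorian leap year rule: divisible by 4, but not by 100, unless also by 400.
234 is not divisible by 4 -> not a leap year

No


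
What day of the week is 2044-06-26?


Date: June 26, 2044
Anchor: Jan 1, 2044. With p = 2044 - 1 = 2043: (p + p//4 - p//100 + p//400) mod 7 = (2043 + 510 - 20 + 5) mod 7 = 2538 mod 7 = 4 -> Friday (Mon=0 ... Sun=6)
Days before June (Jan-May): 152; offset = 152 + 26 - 1 = 177
Weekday index = (4 + 177) mod 7 = 6

Day of the week: Sunday


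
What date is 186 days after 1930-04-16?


Start: 1930-04-16, add 186 days
April 1930 has 30 days: 30 - 16 = 14 days to April 30 -> 172 left
May 1930 has 31 days -> 141 left
June 1930 has 30 days -> 111 left
July 1930 has 31 days -> 80 left
August 1930 has 31 days -> 49 left
September 1930 has 30 days -> 19 left
October 1930: 19 <= 31 -> lands on October 19

Result: 1930-10-19


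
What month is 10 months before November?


November is month 11
11 - 10 = 1

January


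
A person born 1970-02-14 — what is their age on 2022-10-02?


Birth: 1970-02-14
Reference: 2022-10-02
Year difference: 2022 - 1970 = 52

52 years old


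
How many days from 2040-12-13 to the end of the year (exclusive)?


Day of year: 348 of 366
Remaining = 366 - 348

18 days


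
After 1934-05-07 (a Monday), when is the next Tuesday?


Current: Monday
Target: Tuesday
Days ahead: 1

Next Tuesday: 1934-05-08


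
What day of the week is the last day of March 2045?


March 2045 has 31 days
Anchor: Jan 1, 2045. With p = 2045 - 1 = 2044: (p + p//4 - p//100 + p//400) mod 7 = (2044 + 511 - 20 + 5) mod 7 = 2540 mod 7 = 6 -> Sunday (Mon=0 ... Sun=6)
Days before March (Jan-Feb): 59; March 1 index = (6 + 59) mod 7 = 2 -> Wednesday
Last day offset: 31 - 1 = 30 days
Weekday index = (2 + 30) mod 7 = 4

Friday, March 31
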